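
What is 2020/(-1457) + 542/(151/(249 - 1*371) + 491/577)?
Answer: -55644713936/39666825 ≈ -1402.8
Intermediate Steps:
2020/(-1457) + 542/(151/(249 - 1*371) + 491/577) = 2020*(-1/1457) + 542/(151/(249 - 371) + 491*(1/577)) = -2020/1457 + 542/(151/(-122) + 491/577) = -2020/1457 + 542/(151*(-1/122) + 491/577) = -2020/1457 + 542/(-151/122 + 491/577) = -2020/1457 + 542/(-27225/70394) = -2020/1457 + 542*(-70394/27225) = -2020/1457 - 38153548/27225 = -55644713936/39666825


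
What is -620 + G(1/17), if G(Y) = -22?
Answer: -642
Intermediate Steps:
-620 + G(1/17) = -620 - 22 = -642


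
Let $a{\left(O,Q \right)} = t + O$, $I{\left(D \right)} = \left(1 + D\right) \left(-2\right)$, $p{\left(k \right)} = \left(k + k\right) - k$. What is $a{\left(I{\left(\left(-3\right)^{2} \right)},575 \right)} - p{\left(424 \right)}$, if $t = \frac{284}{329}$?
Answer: $- \frac{145792}{329} \approx -443.14$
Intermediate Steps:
$p{\left(k \right)} = k$ ($p{\left(k \right)} = 2 k - k = k$)
$t = \frac{284}{329}$ ($t = 284 \cdot \frac{1}{329} = \frac{284}{329} \approx 0.86322$)
$I{\left(D \right)} = -2 - 2 D$
$a{\left(O,Q \right)} = \frac{284}{329} + O$
$a{\left(I{\left(\left(-3\right)^{2} \right)},575 \right)} - p{\left(424 \right)} = \left(\frac{284}{329} - \left(2 + 2 \left(-3\right)^{2}\right)\right) - 424 = \left(\frac{284}{329} - 20\right) - 424 = - \frac{6296}{329} - 424 = - \frac{145792}{329}$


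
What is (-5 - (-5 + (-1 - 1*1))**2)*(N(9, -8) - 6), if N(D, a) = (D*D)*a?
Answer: 35316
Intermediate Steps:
N(D, a) = a*D**2 (N(D, a) = D**2*a = a*D**2)
(-5 - (-5 + (-1 - 1*1))**2)*(N(9, -8) - 6) = (-5 - (-5 + (-1 - 1*1))**2)*(-8*9**2 - 6) = (-5 - (-5 + (-1 - 1))**2)*(-8*81 - 6) = (-5 - (-5 - 2)**2)*(-648 - 6) = (-5 - 1*(-7)**2)*(-654) = (-5 - 1*49)*(-654) = (-5 - 49)*(-654) = -54*(-654) = 35316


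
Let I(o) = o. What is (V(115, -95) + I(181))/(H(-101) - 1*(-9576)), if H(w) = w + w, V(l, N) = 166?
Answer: 347/9374 ≈ 0.037017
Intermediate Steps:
H(w) = 2*w
(V(115, -95) + I(181))/(H(-101) - 1*(-9576)) = (166 + 181)/(2*(-101) - 1*(-9576)) = 347/(-202 + 9576) = 347/9374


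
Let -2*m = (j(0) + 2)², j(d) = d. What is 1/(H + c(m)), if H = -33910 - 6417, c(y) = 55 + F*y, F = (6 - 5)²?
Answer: -1/40274 ≈ -2.4830e-5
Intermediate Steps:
F = 1 (F = 1² = 1)
m = -2 (m = -(0 + 2)²/2 = -½*2² = -½*4 = -2)
c(y) = 55 + y (c(y) = 55 + 1*y = 55 + y)
H = -40327
1/(H + c(m)) = 1/(-40327 + (55 - 2)) = 1/(-40327 + 53) = 1/(-40274) = -1/40274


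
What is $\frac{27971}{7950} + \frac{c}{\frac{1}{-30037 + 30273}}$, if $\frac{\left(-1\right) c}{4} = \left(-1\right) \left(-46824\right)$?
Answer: $- \frac{351404727229}{7950} \approx -4.4202 \cdot 10^{7}$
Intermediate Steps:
$c = -187296$ ($c = - 4 \left(\left(-1\right) \left(-46824\right)\right) = \left(-4\right) 46824 = -187296$)
$\frac{27971}{7950} + \frac{c}{\frac{1}{-30037 + 30273}} = \frac{27971}{7950} - \frac{187296}{\frac{1}{-30037 + 30273}} = 27971 \cdot \frac{1}{7950} - \frac{187296}{\frac{1}{236}} = \frac{27971}{7950} - 187296 \frac{1}{\frac{1}{236}} = \frac{27971}{7950} - 44201856 = - \frac{351404727229}{7950}$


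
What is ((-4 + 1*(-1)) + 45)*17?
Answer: 680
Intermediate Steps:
((-4 + 1*(-1)) + 45)*17 = ((-4 - 1) + 45)*17 = (-5 + 45)*17 = 40*17 = 680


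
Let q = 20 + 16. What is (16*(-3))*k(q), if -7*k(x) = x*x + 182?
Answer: 70944/7 ≈ 10135.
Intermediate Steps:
q = 36
k(x) = -26 - x**2/7 (k(x) = -(x*x + 182)/7 = -(x**2 + 182)/7 = -(182 + x**2)/7 = -26 - x**2/7)
(16*(-3))*k(q) = (16*(-3))*(-26 - 1/7*36**2) = -48*(-26 - 1/7*1296) = -48*(-26 - 1296/7) = -48*(-1478/7) = 70944/7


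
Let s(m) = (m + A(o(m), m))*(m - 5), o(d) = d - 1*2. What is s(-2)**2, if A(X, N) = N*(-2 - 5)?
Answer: 7056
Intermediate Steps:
o(d) = -2 + d (o(d) = d - 2 = -2 + d)
A(X, N) = -7*N (A(X, N) = N*(-7) = -7*N)
s(m) = -6*m*(-5 + m) (s(m) = (m - 7*m)*(m - 5) = (-6*m)*(-5 + m) = -6*m*(-5 + m))
s(-2)**2 = (6*(-2)*(5 - 1*(-2)))**2 = (6*(-2)*(5 + 2))**2 = (6*(-2)*7)**2 = (-84)**2 = 7056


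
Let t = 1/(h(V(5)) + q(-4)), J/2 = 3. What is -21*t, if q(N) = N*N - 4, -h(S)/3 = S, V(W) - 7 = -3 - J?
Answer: -7/6 ≈ -1.1667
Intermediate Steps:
J = 6 (J = 2*3 = 6)
V(W) = -2 (V(W) = 7 + (-3 - 1*6) = 7 + (-3 - 6) = 7 - 9 = -2)
h(S) = -3*S
q(N) = -4 + N² (q(N) = N² - 4 = -4 + N²)
t = 1/18 (t = 1/(-3*(-2) + (-4 + (-4)²)) = 1/(6 + (-4 + 16)) = 1/(6 + 12) = 1/18 ≈ 0.055556)
-21*t = -21*1/18 = -7/6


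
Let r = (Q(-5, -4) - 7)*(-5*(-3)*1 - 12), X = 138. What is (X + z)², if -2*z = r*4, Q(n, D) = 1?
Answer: 30276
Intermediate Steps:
r = -18 (r = (1 - 7)*(-5*(-3)*1 - 12) = -6*(15*1 - 12) = -6*(15 - 12) = -6*3 = -18)
z = 36 (z = -(-9)*4 = -½*(-72) = 36)
(X + z)² = (138 + 36)² = 174² = 30276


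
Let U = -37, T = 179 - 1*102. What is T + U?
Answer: 40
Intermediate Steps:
T = 77 (T = 179 - 102 = 77)
T + U = 77 - 37 = 40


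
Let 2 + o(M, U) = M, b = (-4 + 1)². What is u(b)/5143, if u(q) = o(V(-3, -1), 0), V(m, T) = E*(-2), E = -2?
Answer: 2/5143 ≈ 0.00038888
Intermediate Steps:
b = 9 (b = (-3)² = 9)
V(m, T) = 4 (V(m, T) = -2*(-2) = 4)
o(M, U) = -2 + M
u(q) = 2 (u(q) = -2 + 4 = 2)
u(b)/5143 = 2/5143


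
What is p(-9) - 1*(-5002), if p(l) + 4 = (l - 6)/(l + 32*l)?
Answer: 494807/99 ≈ 4998.0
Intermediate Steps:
p(l) = -4 + (-6 + l)/(33*l) (p(l) = -4 + (l - 6)/(l + 32*l) = -4 + (-6 + l)/((33*l)) = -4 + (-6 + l)*(1/(33*l)) = -4 + (-6 + l)/(33*l))
p(-9) - 1*(-5002) = (1/33)*(-6 - 131*(-9))/(-9) - 1*(-5002) = (1/33)*(-⅑)*(-6 + 1179) + 5002 = (1/33)*(-⅑)*1173 + 5002 = -391/99 + 5002 = 494807/99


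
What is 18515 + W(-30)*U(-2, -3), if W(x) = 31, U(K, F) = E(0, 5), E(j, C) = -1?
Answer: 18484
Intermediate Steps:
U(K, F) = -1
18515 + W(-30)*U(-2, -3) = 18515 + 31*(-1) = 18515 - 31 = 18484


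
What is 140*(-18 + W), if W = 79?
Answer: 8540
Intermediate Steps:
140*(-18 + W) = 140*(-18 + 79) = 140*61 = 8540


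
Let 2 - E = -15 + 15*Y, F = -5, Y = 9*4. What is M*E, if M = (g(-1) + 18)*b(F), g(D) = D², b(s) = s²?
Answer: -248425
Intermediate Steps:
Y = 36
E = -523 (E = 2 - (-15 + 15*36) = 2 - (-15 + 540) = 2 - 1*525 = 2 - 525 = -523)
M = 475 (M = ((-1)² + 18)*(-5)² = (1 + 18)*25 = 19*25 = 475)
M*E = 475*(-523) = -248425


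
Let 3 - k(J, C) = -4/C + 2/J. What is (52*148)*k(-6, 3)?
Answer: 107744/3 ≈ 35915.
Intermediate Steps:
k(J, C) = 3 - 2/J + 4/C (k(J, C) = 3 - (-4/C + 2/J) = 3 + (-2/J + 4/C) = 3 - 2/J + 4/C)
(52*148)*k(-6, 3) = (52*148)*(3 - 2/(-6) + 4/3) = 7696*(3 - 2*(-⅙) + 4*(⅓)) = 7696*(3 + ⅓ + 4/3) = 7696*(14/3) = 107744/3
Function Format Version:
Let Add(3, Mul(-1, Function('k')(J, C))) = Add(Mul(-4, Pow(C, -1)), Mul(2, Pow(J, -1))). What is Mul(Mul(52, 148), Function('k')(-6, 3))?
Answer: Rational(107744, 3) ≈ 35915.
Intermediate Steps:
Function('k')(J, C) = Add(3, Mul(-2, Pow(J, -1)), Mul(4, Pow(C, -1))) (Function('k')(J, C) = Add(3, Mul(-1, Add(Mul(-4, Pow(C, -1)), Mul(2, Pow(J, -1))))) = Add(3, Add(Mul(-2, Pow(J, -1)), Mul(4, Pow(C, -1)))) = Add(3, Mul(-2, Pow(J, -1)), Mul(4, Pow(C, -1))))
Mul(Mul(52, 148), Function('k')(-6, 3)) = Mul(Mul(52, 148), Add(3, Mul(-2, Pow(-6, -1)), Mul(4, Pow(3, -1)))) = Mul(7696, Add(3, Mul(-2, Rational(-1, 6)), Mul(4, Rational(1, 3)))) = Mul(7696, Add(3, Rational(1, 3), Rational(4, 3))) = Mul(7696, Rational(14, 3)) = Rational(107744, 3)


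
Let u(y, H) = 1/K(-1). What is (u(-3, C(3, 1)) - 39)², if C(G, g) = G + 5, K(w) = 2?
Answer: 5929/4 ≈ 1482.3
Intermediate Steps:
C(G, g) = 5 + G
u(y, H) = ½ (u(y, H) = 1/2 = ½)
(u(-3, C(3, 1)) - 39)² = (½ - 39)² = (-77/2)² = 5929/4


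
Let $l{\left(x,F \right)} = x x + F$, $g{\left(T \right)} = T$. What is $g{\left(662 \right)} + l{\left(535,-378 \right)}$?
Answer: $286509$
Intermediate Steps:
$l{\left(x,F \right)} = F + x^{2}$ ($l{\left(x,F \right)} = x^{2} + F = F + x^{2}$)
$g{\left(662 \right)} + l{\left(535,-378 \right)} = 662 - \left(378 - 535^{2}\right) = 662 + \left(-378 + 286225\right) = 662 + 285847 = 286509$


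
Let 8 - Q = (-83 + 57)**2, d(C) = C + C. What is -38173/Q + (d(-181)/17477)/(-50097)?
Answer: 33422189795353/584864239692 ≈ 57.145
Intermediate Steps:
d(C) = 2*C
Q = -668 (Q = 8 - (-83 + 57)**2 = 8 - 1*(-26)**2 = 8 - 1*676 = 8 - 676 = -668)
-38173/Q + (d(-181)/17477)/(-50097) = -38173/(-668) + ((2*(-181))/17477)/(-50097) = -38173*(-1/668) - 362*1/17477*(-1/50097) = 38173/668 - 362/17477*(-1/50097) = 38173/668 + 362/875545269 = 33422189795353/584864239692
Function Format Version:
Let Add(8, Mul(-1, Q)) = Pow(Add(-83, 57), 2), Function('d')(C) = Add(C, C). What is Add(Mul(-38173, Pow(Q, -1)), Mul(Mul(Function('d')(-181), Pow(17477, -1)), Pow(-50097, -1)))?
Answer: Rational(33422189795353, 584864239692) ≈ 57.145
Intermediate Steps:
Function('d')(C) = Mul(2, C)
Q = -668 (Q = Add(8, Mul(-1, Pow(Add(-83, 57), 2))) = Add(8, Mul(-1, Pow(-26, 2))) = Add(8, Mul(-1, 676)) = Add(8, -676) = -668)
Add(Mul(-38173, Pow(Q, -1)), Mul(Mul(Function('d')(-181), Pow(17477, -1)), Pow(-50097, -1))) = Add(Mul(-38173, Pow(-668, -1)), Mul(Mul(Mul(2, -181), Pow(17477, -1)), Pow(-50097, -1))) = Add(Mul(-38173, Rational(-1, 668)), Mul(Mul(-362, Rational(1, 17477)), Rational(-1, 50097))) = Add(Rational(38173, 668), Mul(Rational(-362, 17477), Rational(-1, 50097))) = Add(Rational(38173, 668), Rational(362, 875545269)) = Rational(33422189795353, 584864239692)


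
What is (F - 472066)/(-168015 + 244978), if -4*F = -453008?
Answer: -358814/76963 ≈ -4.6622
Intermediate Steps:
F = 113252 (F = -¼*(-453008) = 113252)
(F - 472066)/(-168015 + 244978) = (113252 - 472066)/(-168015 + 244978) = -358814/76963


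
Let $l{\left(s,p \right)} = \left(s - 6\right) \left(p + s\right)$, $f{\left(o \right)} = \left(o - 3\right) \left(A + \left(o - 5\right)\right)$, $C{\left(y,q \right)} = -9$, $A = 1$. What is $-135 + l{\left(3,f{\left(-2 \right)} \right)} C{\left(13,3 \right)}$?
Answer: $756$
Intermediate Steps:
$f{\left(o \right)} = \left(-4 + o\right) \left(-3 + o\right)$ ($f{\left(o \right)} = \left(o - 3\right) \left(1 + \left(o - 5\right)\right) = \left(-3 + o\right) \left(1 + \left(-5 + o\right)\right) = \left(-3 + o\right) \left(-4 + o\right) = \left(-4 + o\right) \left(-3 + o\right)$)
$l{\left(s,p \right)} = \left(-6 + s\right) \left(p + s\right)$
$-135 + l{\left(3,f{\left(-2 \right)} \right)} C{\left(13,3 \right)} = -135 + \left(3^{2} - 6 \left(12 + \left(-2\right)^{2} - -14\right) - 18 + \left(12 + \left(-2\right)^{2} - -14\right) 3\right) \left(-9\right) = -135 + \left(9 - 6 \left(12 + 4 + 14\right) - 18 + \left(12 + 4 + 14\right) 3\right) \left(-9\right) = -135 + \left(9 - 180 - 18 + 30 \cdot 3\right) \left(-9\right) = -135 + \left(9 - 180 - 18 + 90\right) \left(-9\right) = -135 - -891 = -135 + 891 = 756$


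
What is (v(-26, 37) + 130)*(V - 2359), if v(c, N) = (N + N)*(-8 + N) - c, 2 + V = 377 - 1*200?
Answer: -5027568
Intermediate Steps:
V = 175 (V = -2 + (377 - 1*200) = -2 + (377 - 200) = -2 + 177 = 175)
v(c, N) = -c + 2*N*(-8 + N) (v(c, N) = (2*N)*(-8 + N) - c = 2*N*(-8 + N) - c = -c + 2*N*(-8 + N))
(v(-26, 37) + 130)*(V - 2359) = ((-1*(-26) - 16*37 + 2*37²) + 130)*(175 - 2359) = ((26 - 592 + 2*1369) + 130)*(-2184) = ((26 - 592 + 2738) + 130)*(-2184) = (2172 + 130)*(-2184) = 2302*(-2184) = -5027568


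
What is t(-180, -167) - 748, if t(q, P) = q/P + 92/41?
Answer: -5098812/6847 ≈ -744.68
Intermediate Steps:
t(q, P) = 92/41 + q/P (t(q, P) = q/P + 92*(1/41) = q/P + 92/41 = 92/41 + q/P)
t(-180, -167) - 748 = (92/41 - 180/(-167)) - 748 = (92/41 - 180*(-1/167)) - 748 = (92/41 + 180/167) - 748 = 22744/6847 - 748 = -5098812/6847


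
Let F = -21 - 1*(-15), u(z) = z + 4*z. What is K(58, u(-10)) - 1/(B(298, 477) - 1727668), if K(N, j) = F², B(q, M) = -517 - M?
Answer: 62231833/1728662 ≈ 36.000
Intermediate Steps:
u(z) = 5*z
F = -6 (F = -21 + 15 = -6)
K(N, j) = 36 (K(N, j) = (-6)² = 36)
K(58, u(-10)) - 1/(B(298, 477) - 1727668) = 36 - 1/((-517 - 1*477) - 1727668) = 36 - 1/((-517 - 477) - 1727668) = 36 - 1/(-994 - 1727668) = 36 - 1/(-1728662) = 36 - 1*(-1/1728662) = 36 + 1/1728662 = 62231833/1728662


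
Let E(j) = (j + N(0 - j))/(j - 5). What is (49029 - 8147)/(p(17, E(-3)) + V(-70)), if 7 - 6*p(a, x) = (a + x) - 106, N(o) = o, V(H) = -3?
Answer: 40882/13 ≈ 3144.8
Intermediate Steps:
E(j) = 0 (E(j) = (j + (0 - j))/(j - 5) = (j - j)/(-5 + j) = 0/(-5 + j) = 0)
p(a, x) = 113/6 - a/6 - x/6 (p(a, x) = 7/6 - ((a + x) - 106)/6 = 7/6 - (-106 + a + x)/6 = 7/6 + (53/3 - a/6 - x/6) = 113/6 - a/6 - x/6)
(49029 - 8147)/(p(17, E(-3)) + V(-70)) = (49029 - 8147)/((113/6 - 1/6*17 - 1/6*0) - 3) = 40882/((113/6 - 17/6 + 0) - 3) = 40882/(16 - 3) = 40882/13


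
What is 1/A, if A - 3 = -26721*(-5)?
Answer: 1/133608 ≈ 7.4846e-6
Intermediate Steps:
A = 133608 (A = 3 - 26721*(-5) = 3 + 133605 = 133608)
1/A = 1/133608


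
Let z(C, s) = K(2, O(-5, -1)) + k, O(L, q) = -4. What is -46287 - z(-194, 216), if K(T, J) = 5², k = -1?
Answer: -46311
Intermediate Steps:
K(T, J) = 25
z(C, s) = 24 (z(C, s) = 25 - 1 = 24)
-46287 - z(-194, 216) = -46287 - 1*24 = -46287 - 24 = -46311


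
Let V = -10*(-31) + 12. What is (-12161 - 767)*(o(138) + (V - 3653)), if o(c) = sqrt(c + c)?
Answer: 43063168 - 25856*sqrt(69) ≈ 4.2848e+7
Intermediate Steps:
V = 322 (V = 310 + 12 = 322)
o(c) = sqrt(2)*sqrt(c) (o(c) = sqrt(2*c) = sqrt(2)*sqrt(c))
(-12161 - 767)*(o(138) + (V - 3653)) = (-12161 - 767)*(sqrt(2)*sqrt(138) + (322 - 3653)) = -12928*(2*sqrt(69) - 3331) = -12928*(-3331 + 2*sqrt(69)) = 43063168 - 25856*sqrt(69)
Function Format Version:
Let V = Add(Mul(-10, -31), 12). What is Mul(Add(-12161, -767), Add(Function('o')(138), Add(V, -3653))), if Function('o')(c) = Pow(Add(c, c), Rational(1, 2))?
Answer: Add(43063168, Mul(-25856, Pow(69, Rational(1, 2)))) ≈ 4.2848e+7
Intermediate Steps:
V = 322 (V = Add(310, 12) = 322)
Function('o')(c) = Mul(Pow(2, Rational(1, 2)), Pow(c, Rational(1, 2))) (Function('o')(c) = Pow(Mul(2, c), Rational(1, 2)) = Mul(Pow(2, Rational(1, 2)), Pow(c, Rational(1, 2))))
Mul(Add(-12161, -767), Add(Function('o')(138), Add(V, -3653))) = Mul(Add(-12161, -767), Add(Mul(Pow(2, Rational(1, 2)), Pow(138, Rational(1, 2))), Add(322, -3653))) = Mul(-12928, Add(Mul(2, Pow(69, Rational(1, 2))), -3331)) = Mul(-12928, Add(-3331, Mul(2, Pow(69, Rational(1, 2))))) = Add(43063168, Mul(-25856, Pow(69, Rational(1, 2))))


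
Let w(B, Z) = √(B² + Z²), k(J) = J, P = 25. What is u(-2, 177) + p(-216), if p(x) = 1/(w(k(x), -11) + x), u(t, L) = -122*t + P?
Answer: 32765/121 + √46777/121 ≈ 272.57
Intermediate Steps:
u(t, L) = 25 - 122*t (u(t, L) = -122*t + 25 = 25 - 122*t)
p(x) = 1/(x + √(121 + x²)) (p(x) = 1/(√(x² + (-11)²) + x) = 1/(√(x² + 121) + x) = 1/(√(121 + x²) + x) = 1/(x + √(121 + x²)))
u(-2, 177) + p(-216) = (25 - 122*(-2)) + 1/(-216 + √(121 + (-216)²)) = (25 + 244) + 1/(-216 + √(121 + 46656)) = 269 + 1/(-216 + √46777)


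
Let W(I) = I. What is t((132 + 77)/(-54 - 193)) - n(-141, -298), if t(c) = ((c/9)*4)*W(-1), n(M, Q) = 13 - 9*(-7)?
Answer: -8848/117 ≈ -75.624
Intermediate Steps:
n(M, Q) = 76 (n(M, Q) = 13 + 63 = 76)
t(c) = -4*c/9 (t(c) = ((c/9)*4)*(-1) = (4*c/9)*(-1) = -4*c/9)
t((132 + 77)/(-54 - 193)) - n(-141, -298) = -4*(132 + 77)/(9*(-54 - 193)) - 1*76 = -836/(9*(-247)) - 76 = -836*(-1)/(9*247) - 76 = -4/9*(-11/13) - 76 = 44/117 - 76 = -8848/117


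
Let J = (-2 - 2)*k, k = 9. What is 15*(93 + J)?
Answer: 855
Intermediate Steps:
J = -36 (J = (-2 - 2)*9 = -4*9 = -36)
15*(93 + J) = 15*(93 - 36) = 15*57 = 855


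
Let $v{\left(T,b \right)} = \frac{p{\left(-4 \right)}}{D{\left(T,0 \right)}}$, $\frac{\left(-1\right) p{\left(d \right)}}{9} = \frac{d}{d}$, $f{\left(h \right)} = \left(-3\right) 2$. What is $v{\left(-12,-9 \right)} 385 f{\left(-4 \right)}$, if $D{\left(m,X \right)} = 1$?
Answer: $20790$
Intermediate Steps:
$f{\left(h \right)} = -6$
$p{\left(d \right)} = -9$ ($p{\left(d \right)} = - 9 \frac{d}{d} = \left(-9\right) 1 = -9$)
$v{\left(T,b \right)} = -9$ ($v{\left(T,b \right)} = - \frac{9}{1} = \left(-9\right) 1 = -9$)
$v{\left(-12,-9 \right)} 385 f{\left(-4 \right)} = - 9 \cdot 385 \left(-6\right) = \left(-9\right) \left(-2310\right) = 20790$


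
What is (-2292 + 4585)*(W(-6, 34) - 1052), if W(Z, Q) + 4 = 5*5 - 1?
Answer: -2366376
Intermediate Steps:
W(Z, Q) = 20 (W(Z, Q) = -4 + (5*5 - 1) = -4 + (25 - 1) = -4 + 24 = 20)
(-2292 + 4585)*(W(-6, 34) - 1052) = (-2292 + 4585)*(20 - 1052) = 2293*(-1032) = -2366376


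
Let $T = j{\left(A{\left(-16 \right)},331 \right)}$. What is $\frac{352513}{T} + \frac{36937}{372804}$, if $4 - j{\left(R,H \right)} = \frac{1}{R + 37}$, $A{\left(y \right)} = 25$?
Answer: $\frac{8147941023463}{92082588} \approx 88485.0$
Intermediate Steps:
$j{\left(R,H \right)} = 4 - \frac{1}{37 + R}$ ($j{\left(R,H \right)} = 4 - \frac{1}{R + 37} = 4 - \frac{1}{37 + R}$)
$T = \frac{247}{62}$ ($T = \frac{147 + 4 \cdot 25}{37 + 25} = \frac{147 + 100}{62} = \frac{1}{62} \cdot 247 = \frac{247}{62} \approx 3.9839$)
$\frac{352513}{T} + \frac{36937}{372804} = \frac{352513}{\frac{247}{62}} + \frac{36937}{372804} = 352513 \cdot \frac{62}{247} + 36937 \cdot \frac{1}{372804} = \frac{21855806}{247} + \frac{36937}{372804} = \frac{8147941023463}{92082588}$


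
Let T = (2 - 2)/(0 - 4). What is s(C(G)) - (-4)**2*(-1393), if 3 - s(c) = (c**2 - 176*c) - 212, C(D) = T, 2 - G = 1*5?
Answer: 22503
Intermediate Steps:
G = -3 (G = 2 - 5 = -3)
T = 0 (T = 0/(-4) = 0*(-1/4) = 0)
C(D) = 0
s(c) = 215 - c**2 + 176*c (s(c) = 3 - ((c**2 - 176*c) - 212) = 3 - (-212 + c**2 - 176*c) = 3 + (212 - c**2 + 176*c) = 215 - c**2 + 176*c)
s(C(G)) - (-4)**2*(-1393) = (215 - 1*0**2 + 176*0) - (-4)**2*(-1393) = (215 - 1*0 + 0) - 16*(-1393) = (215 + 0 + 0) - 1*(-22288) = 215 + 22288 = 22503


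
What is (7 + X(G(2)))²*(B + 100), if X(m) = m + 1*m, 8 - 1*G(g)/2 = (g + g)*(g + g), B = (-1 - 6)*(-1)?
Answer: 66875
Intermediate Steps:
B = 7 (B = -7*(-1) = 7)
G(g) = 16 - 8*g² (G(g) = 16 - 2*(g + g)*(g + g) = 16 - 2*2*g*2*g = 16 - 8*g²)
X(m) = 2*m (X(m) = m + m = 2*m)
(7 + X(G(2)))²*(B + 100) = (7 + 2*(16 - 8*2²))²*(7 + 100) = (7 + 2*(16 - 8*4))²*107 = (7 + 2*(16 - 32))²*107 = (7 + 2*(-16))²*107 = (7 - 32)²*107 = (-25)²*107 = 625*107 = 66875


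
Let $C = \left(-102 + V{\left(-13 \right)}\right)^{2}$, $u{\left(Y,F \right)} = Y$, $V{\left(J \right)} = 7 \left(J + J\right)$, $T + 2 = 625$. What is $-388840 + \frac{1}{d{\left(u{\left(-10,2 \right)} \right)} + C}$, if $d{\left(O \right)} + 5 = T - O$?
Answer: $- \frac{31606470559}{81284} \approx -3.8884 \cdot 10^{5}$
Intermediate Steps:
$T = 623$ ($T = -2 + 625 = 623$)
$V{\left(J \right)} = 14 J$ ($V{\left(J \right)} = 7 \cdot 2 J = 14 J$)
$d{\left(O \right)} = 618 - O$ ($d{\left(O \right)} = -5 - \left(-623 + O\right) = 618 - O$)
$C = 80656$ ($C = \left(-102 + 14 \left(-13\right)\right)^{2} = \left(-102 - 182\right)^{2} = \left(-284\right)^{2} = 80656$)
$-388840 + \frac{1}{d{\left(u{\left(-10,2 \right)} \right)} + C} = -388840 + \frac{1}{\left(618 - -10\right) + 80656} = -388840 + \frac{1}{\left(618 + 10\right) + 80656} = -388840 + \frac{1}{628 + 80656} = -388840 + \frac{1}{81284} = - \frac{31606470559}{81284}$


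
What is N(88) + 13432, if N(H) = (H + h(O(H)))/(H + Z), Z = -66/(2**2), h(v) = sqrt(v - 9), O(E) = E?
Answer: 174632/13 + 2*sqrt(79)/143 ≈ 13433.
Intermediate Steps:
h(v) = sqrt(-9 + v)
Z = -33/2 (Z = -66/4 = -66*1/4 = -33/2 ≈ -16.500)
N(H) = (H + sqrt(-9 + H))/(-33/2 + H) (N(H) = (H + sqrt(-9 + H))/(H - 33/2) = (H + sqrt(-9 + H))/(-33/2 + H))
N(88) + 13432 = 2*(88 + sqrt(-9 + 88))/(-33 + 2*88) + 13432 = 2*(88 + sqrt(79))/(-33 + 176) + 13432 = 2*(88 + sqrt(79))/143 + 13432 = 2*(1/143)*(88 + sqrt(79)) + 13432 = (16/13 + 2*sqrt(79)/143) + 13432 = 174632/13 + 2*sqrt(79)/143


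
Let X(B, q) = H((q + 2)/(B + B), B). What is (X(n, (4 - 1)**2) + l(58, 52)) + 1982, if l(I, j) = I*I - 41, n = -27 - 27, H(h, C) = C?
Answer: 5251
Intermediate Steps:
n = -54
X(B, q) = B
l(I, j) = -41 + I**2 (l(I, j) = I**2 - 41 = -41 + I**2)
(X(n, (4 - 1)**2) + l(58, 52)) + 1982 = (-54 + (-41 + 58**2)) + 1982 = (-54 + (-41 + 3364)) + 1982 = (-54 + 3323) + 1982 = 3269 + 1982 = 5251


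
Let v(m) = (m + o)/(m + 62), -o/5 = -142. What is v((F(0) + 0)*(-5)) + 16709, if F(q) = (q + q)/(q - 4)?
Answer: 518334/31 ≈ 16720.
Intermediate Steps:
o = 710 (o = -5*(-142) = 710)
F(q) = 2*q/(-4 + q) (F(q) = (2*q)/(-4 + q) = 2*q/(-4 + q))
v(m) = (710 + m)/(62 + m) (v(m) = (m + 710)/(m + 62) = (710 + m)/(62 + m))
v((F(0) + 0)*(-5)) + 16709 = (710 + (2*0/(-4 + 0) + 0)*(-5))/(62 + (2*0/(-4 + 0) + 0)*(-5)) + 16709 = (710 + (2*0/(-4) + 0)*(-5))/(62 + (2*0/(-4) + 0)*(-5)) + 16709 = (710 + (2*0*(-¼) + 0)*(-5))/(62 + (2*0*(-¼) + 0)*(-5)) + 16709 = (710 + (0 + 0)*(-5))/(62 + (0 + 0)*(-5)) + 16709 = (710 + 0*(-5))/(62 + 0*(-5)) + 16709 = (710 + 0)/(62 + 0) + 16709 = 710/62 + 16709 = (1/62)*710 + 16709 = 355/31 + 16709 = 518334/31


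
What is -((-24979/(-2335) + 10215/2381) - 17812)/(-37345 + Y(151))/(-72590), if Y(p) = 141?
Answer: 188826129/28653747230150 ≈ 6.5899e-6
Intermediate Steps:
-((-24979/(-2335) + 10215/2381) - 17812)/(-37345 + Y(151))/(-72590) = -((-24979/(-2335) + 10215/2381) - 17812)/(-37345 + 141)/(-72590) = -((-24979*(-1/2335) + 10215*(1/2381)) - 17812)/(-37204)*(-1)/72590 = -((24979/2335 + 10215/2381) - 17812)*(-1/37204)*(-1)/72590 = -(83327024/5559635 - 17812)*(-1/37204)*(-1)/72590 = -(-98944891596/5559635*(-1/37204))*(-1)/72590 = -188826129*(-1)/(394734085*72590) = -1*(-188826129/28653747230150) = 188826129/28653747230150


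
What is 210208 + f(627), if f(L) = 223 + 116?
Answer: 210547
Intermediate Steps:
f(L) = 339
210208 + f(627) = 210208 + 339 = 210547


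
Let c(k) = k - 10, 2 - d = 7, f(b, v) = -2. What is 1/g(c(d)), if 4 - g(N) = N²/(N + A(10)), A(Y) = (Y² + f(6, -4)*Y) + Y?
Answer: 1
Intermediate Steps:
d = -5 (d = 2 - 1*7 = 2 - 7 = -5)
A(Y) = Y² - Y (A(Y) = (Y² - 2*Y) + Y = Y² - Y)
c(k) = -10 + k
g(N) = 4 - N²/(90 + N) (g(N) = 4 - N²/(N + 10*(-1 + 10)) = 4 - N²/(N + 10*9) = 4 - N²/(N + 90) = 4 - N²/(90 + N))
1/g(c(d)) = 1/((360 - (-10 - 5)² + 4*(-10 - 5))/(90 + (-10 - 5))) = 1/((360 - 1*(-15)² + 4*(-15))/(90 - 15)) = 1/((360 - 1*225 - 60)/75) = 1/((360 - 225 - 60)/75) = 1/((1/75)*75) = 1/1 = 1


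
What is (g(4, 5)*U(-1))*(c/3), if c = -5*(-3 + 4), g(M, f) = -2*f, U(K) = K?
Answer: -50/3 ≈ -16.667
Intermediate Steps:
c = -5 (c = -5*1 = -5)
(g(4, 5)*U(-1))*(c/3) = (-2*5*(-1))*(-5/3) = (-10*(-1))*(-5*1/3) = 10*(-5/3) = -50/3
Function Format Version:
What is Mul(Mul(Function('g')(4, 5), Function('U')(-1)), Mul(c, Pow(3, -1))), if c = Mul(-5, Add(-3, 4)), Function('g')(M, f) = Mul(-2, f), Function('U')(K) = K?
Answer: Rational(-50, 3) ≈ -16.667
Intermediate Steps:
c = -5 (c = Mul(-5, 1) = -5)
Mul(Mul(Function('g')(4, 5), Function('U')(-1)), Mul(c, Pow(3, -1))) = Mul(Mul(Mul(-2, 5), -1), Mul(-5, Pow(3, -1))) = Mul(Mul(-10, -1), Mul(-5, Rational(1, 3))) = Mul(10, Rational(-5, 3)) = Rational(-50, 3)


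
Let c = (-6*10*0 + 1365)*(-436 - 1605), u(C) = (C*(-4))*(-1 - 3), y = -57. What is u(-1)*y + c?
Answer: -2785053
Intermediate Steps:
u(C) = 16*C (u(C) = -4*C*(-4) = 16*C)
c = -2785965 (c = (-60*0 + 1365)*(-2041) = (0 + 1365)*(-2041) = 1365*(-2041) = -2785965)
u(-1)*y + c = (16*(-1))*(-57) - 2785965 = -16*(-57) - 2785965 = 912 - 2785965 = -2785053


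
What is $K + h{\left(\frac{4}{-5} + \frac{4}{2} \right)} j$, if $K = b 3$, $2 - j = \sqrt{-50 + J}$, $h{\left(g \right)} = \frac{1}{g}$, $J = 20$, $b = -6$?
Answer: $- \frac{49}{3} - \frac{5 i \sqrt{30}}{6} \approx -16.333 - 4.5644 i$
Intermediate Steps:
$j = 2 - i \sqrt{30}$ ($j = 2 - \sqrt{-50 + 20} = 2 - \sqrt{-30} = 2 - i \sqrt{30} \approx 2.0 - 5.4772 i$)
$K = -18$ ($K = \left(-6\right) 3 = -18$)
$K + h{\left(\frac{4}{-5} + \frac{4}{2} \right)} j = -18 + \frac{2 - i \sqrt{30}}{\frac{4}{-5} + \frac{4}{2}} = -18 + \frac{2 - i \sqrt{30}}{4 \left(- \frac{1}{5}\right) + 4 \cdot \frac{1}{2}} = -18 + \frac{2 - i \sqrt{30}}{- \frac{4}{5} + 2} = -18 + \frac{2 - i \sqrt{30}}{\frac{6}{5}} = -18 + \frac{5 \left(2 - i \sqrt{30}\right)}{6} = -18 + \left(\frac{5}{3} - \frac{5 i \sqrt{30}}{6}\right) = - \frac{49}{3} - \frac{5 i \sqrt{30}}{6}$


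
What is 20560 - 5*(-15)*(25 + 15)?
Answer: 23560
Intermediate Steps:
20560 - 5*(-15)*(25 + 15) = 20560 - (-75)*40 = 20560 - 1*(-3000) = 20560 + 3000 = 23560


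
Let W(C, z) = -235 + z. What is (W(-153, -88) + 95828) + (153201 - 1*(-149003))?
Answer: 397709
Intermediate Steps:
(W(-153, -88) + 95828) + (153201 - 1*(-149003)) = ((-235 - 88) + 95828) + (153201 - 1*(-149003)) = (-323 + 95828) + (153201 + 149003) = 95505 + 302204 = 397709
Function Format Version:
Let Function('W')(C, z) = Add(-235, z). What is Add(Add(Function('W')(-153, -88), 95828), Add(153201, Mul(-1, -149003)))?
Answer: 397709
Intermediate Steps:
Add(Add(Function('W')(-153, -88), 95828), Add(153201, Mul(-1, -149003))) = Add(Add(Add(-235, -88), 95828), Add(153201, Mul(-1, -149003))) = Add(Add(-323, 95828), Add(153201, 149003)) = Add(95505, 302204) = 397709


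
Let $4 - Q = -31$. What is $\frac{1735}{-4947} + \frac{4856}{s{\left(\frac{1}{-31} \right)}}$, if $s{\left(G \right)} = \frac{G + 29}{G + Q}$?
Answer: $\frac{13019487529}{2221203} \approx 5861.5$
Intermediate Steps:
$Q = 35$ ($Q = 4 - -31 = 4 + 31 = 35$)
$s{\left(G \right)} = \frac{29 + G}{35 + G}$ ($s{\left(G \right)} = \frac{G + 29}{G + 35} = \frac{29 + G}{35 + G}$)
$\frac{1735}{-4947} + \frac{4856}{s{\left(\frac{1}{-31} \right)}} = \frac{1735}{-4947} + \frac{4856}{\frac{1}{35 + \frac{1}{-31}} \left(29 + \frac{1}{-31}\right)} = 1735 \left(- \frac{1}{4947}\right) + \frac{4856}{\frac{1}{35 - \frac{1}{31}} \left(29 - \frac{1}{31}\right)} = - \frac{1735}{4947} + \frac{4856}{\frac{1}{\frac{1084}{31}} \cdot \frac{898}{31}} = - \frac{1735}{4947} + \frac{4856}{\frac{31}{1084} \cdot \frac{898}{31}} = - \frac{1735}{4947} + \frac{4856}{\frac{449}{542}} = - \frac{1735}{4947} + 4856 \cdot \frac{542}{449} = - \frac{1735}{4947} + \frac{2631952}{449} = \frac{13019487529}{2221203}$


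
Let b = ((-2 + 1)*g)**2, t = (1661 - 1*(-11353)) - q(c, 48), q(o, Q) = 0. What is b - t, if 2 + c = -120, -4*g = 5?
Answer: -208199/16 ≈ -13012.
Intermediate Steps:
g = -5/4 (g = -1/4*5 = -5/4 ≈ -1.2500)
c = -122 (c = -2 - 120 = -122)
t = 13014 (t = (1661 - 1*(-11353)) - 1*0 = (1661 + 11353) + 0 = 13014 + 0 = 13014)
b = 25/16 (b = ((-2 + 1)*(-5/4))**2 = (-1*(-5/4))**2 = (5/4)**2 = 25/16 ≈ 1.5625)
b - t = 25/16 - 1*13014 = 25/16 - 13014 = -208199/16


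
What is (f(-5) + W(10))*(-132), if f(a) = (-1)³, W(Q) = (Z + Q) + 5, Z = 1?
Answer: -1980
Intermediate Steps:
W(Q) = 6 + Q (W(Q) = (1 + Q) + 5 = 6 + Q)
f(a) = -1
(f(-5) + W(10))*(-132) = (-1 + (6 + 10))*(-132) = (-1 + 16)*(-132) = 15*(-132) = -1980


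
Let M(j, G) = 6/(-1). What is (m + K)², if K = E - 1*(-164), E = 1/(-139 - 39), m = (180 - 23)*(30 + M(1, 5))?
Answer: 489853011025/31684 ≈ 1.5461e+7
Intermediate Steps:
M(j, G) = -6 (M(j, G) = 6*(-1) = -6)
m = 3768 (m = (180 - 23)*(30 - 6) = 157*24 = 3768)
E = -1/178 (E = 1/(-178) = -1/178 ≈ -0.0056180)
K = 29191/178 (K = -1/178 - 1*(-164) = -1/178 + 164 = 29191/178 ≈ 163.99)
(m + K)² = (3768 + 29191/178)² = (699895/178)² = 489853011025/31684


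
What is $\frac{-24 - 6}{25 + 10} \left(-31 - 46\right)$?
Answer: $66$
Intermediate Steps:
$\frac{-24 - 6}{25 + 10} \left(-31 - 46\right) = - \frac{30}{35} \left(-77\right) = \left(-30\right) \frac{1}{35} \left(-77\right) = \left(- \frac{6}{7}\right) \left(-77\right) = 66$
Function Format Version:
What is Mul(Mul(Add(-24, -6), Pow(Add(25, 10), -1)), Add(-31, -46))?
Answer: 66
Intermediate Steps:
Mul(Mul(Add(-24, -6), Pow(Add(25, 10), -1)), Add(-31, -46)) = Mul(Mul(-30, Pow(35, -1)), -77) = Mul(Mul(-30, Rational(1, 35)), -77) = Mul(Rational(-6, 7), -77) = 66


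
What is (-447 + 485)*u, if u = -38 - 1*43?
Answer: -3078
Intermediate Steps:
u = -81 (u = -38 - 43 = -81)
(-447 + 485)*u = (-447 + 485)*(-81) = 38*(-81) = -3078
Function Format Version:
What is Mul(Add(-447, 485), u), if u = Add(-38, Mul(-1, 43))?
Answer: -3078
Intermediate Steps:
u = -81 (u = Add(-38, -43) = -81)
Mul(Add(-447, 485), u) = Mul(Add(-447, 485), -81) = Mul(38, -81) = -3078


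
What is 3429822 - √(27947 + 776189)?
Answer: 3429822 - 2*√201034 ≈ 3.4289e+6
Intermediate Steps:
3429822 - √(27947 + 776189) = 3429822 - √804136 = 3429822 - 2*√201034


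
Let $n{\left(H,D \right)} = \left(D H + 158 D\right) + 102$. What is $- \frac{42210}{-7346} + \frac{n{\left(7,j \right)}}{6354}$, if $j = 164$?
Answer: $\frac{12992622}{1296569} \approx 10.021$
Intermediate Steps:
$n{\left(H,D \right)} = 102 + 158 D + D H$ ($n{\left(H,D \right)} = \left(158 D + D H\right) + 102 = 102 + 158 D + D H$)
$- \frac{42210}{-7346} + \frac{n{\left(7,j \right)}}{6354} = - \frac{42210}{-7346} + \frac{102 + 158 \cdot 164 + 164 \cdot 7}{6354} = \left(-42210\right) \left(- \frac{1}{7346}\right) + \left(102 + 25912 + 1148\right) \frac{1}{6354} = \frac{21105}{3673} + 27162 \cdot \frac{1}{6354} = \frac{21105}{3673} + \frac{1509}{353} = \frac{12992622}{1296569}$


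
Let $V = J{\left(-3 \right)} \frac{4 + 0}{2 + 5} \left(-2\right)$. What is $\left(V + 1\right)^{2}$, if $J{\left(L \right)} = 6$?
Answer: $\frac{1681}{49} \approx 34.306$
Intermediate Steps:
$V = - \frac{48}{7}$ ($V = 6 \frac{4 + 0}{2 + 5} \left(-2\right) = 6 \cdot \frac{4}{7} \left(-2\right) = \frac{24}{7} \left(-2\right) = - \frac{48}{7} \approx -6.8571$)
$\left(V + 1\right)^{2} = \left(- \frac{48}{7} + 1\right)^{2} = \left(- \frac{41}{7}\right)^{2} = \frac{1681}{49}$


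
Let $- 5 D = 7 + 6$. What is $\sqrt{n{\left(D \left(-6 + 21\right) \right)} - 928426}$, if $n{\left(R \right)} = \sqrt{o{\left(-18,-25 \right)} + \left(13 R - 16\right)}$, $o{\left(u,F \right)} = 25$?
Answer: $\sqrt{-928426 + i \sqrt{498}} \approx 0.01 + 963.55 i$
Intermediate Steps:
$D = - \frac{13}{5}$ ($D = - \frac{7 + 6}{5} = \left(- \frac{1}{5}\right) 13 = - \frac{13}{5} \approx -2.6$)
$n{\left(R \right)} = \sqrt{9 + 13 R}$ ($n{\left(R \right)} = \sqrt{25 + \left(13 R - 16\right)} = \sqrt{25 + \left(-16 + 13 R\right)} = \sqrt{9 + 13 R}$)
$\sqrt{n{\left(D \left(-6 + 21\right) \right)} - 928426} = \sqrt{\sqrt{9 + 13 \left(- \frac{13 \left(-6 + 21\right)}{5}\right)} - 928426} = \sqrt{\sqrt{9 + 13 \left(\left(- \frac{13}{5}\right) 15\right)} - 928426} = \sqrt{\sqrt{9 + 13 \left(-39\right)} - 928426} = \sqrt{\sqrt{9 - 507} - 928426} = \sqrt{\sqrt{-498} - 928426} = \sqrt{i \sqrt{498} - 928426} = \sqrt{-928426 + i \sqrt{498}}$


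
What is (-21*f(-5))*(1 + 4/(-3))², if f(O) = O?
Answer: 35/3 ≈ 11.667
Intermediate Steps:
(-21*f(-5))*(1 + 4/(-3))² = (-21*(-5))*(1 + 4/(-3))² = 105*(1 + 4*(-⅓))² = 105*(1 - 4/3)² = 105*(-⅓)² = 105*(⅑) = 35/3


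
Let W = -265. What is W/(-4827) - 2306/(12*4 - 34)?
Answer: -5563676/33789 ≈ -164.66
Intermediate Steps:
W/(-4827) - 2306/(12*4 - 34) = -265/(-4827) - 2306/(12*4 - 34) = -265*(-1/4827) - 2306/(48 - 34) = 265/4827 - 2306/14 = 265/4827 - 2306*1/14 = 265/4827 - 1153/7 = -5563676/33789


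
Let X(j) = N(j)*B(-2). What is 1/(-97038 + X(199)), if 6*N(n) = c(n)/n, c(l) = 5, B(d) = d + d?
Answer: -597/57931696 ≈ -1.0305e-5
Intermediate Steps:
B(d) = 2*d
N(n) = 5/(6*n) (N(n) = (5/n)/6 = 5/(6*n))
X(j) = -10/(3*j) (X(j) = (5/(6*j))*(2*(-2)) = (5/(6*j))*(-4) = -10/(3*j))
1/(-97038 + X(199)) = 1/(-97038 - 10/3/199) = 1/(-97038 - 10/3*1/199) = 1/(-97038 - 10/597) = 1/(-57931696/597) = -597/57931696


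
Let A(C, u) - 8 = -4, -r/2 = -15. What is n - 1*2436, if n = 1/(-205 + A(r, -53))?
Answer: -489637/201 ≈ -2436.0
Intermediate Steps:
r = 30 (r = -2*(-15) = 30)
A(C, u) = 4 (A(C, u) = 8 - 4 = 4)
n = -1/201 (n = 1/(-205 + 4) = 1/(-201) = -1/201 ≈ -0.0049751)
n - 1*2436 = -1/201 - 1*2436 = -1/201 - 2436 = -489637/201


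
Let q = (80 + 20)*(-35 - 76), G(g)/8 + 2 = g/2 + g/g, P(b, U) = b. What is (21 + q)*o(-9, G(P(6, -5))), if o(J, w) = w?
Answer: -177264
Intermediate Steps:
G(g) = -8 + 4*g (G(g) = -16 + 8*(g/2 + g/g) = -16 + 8*(g*(½) + 1) = -16 + 8*(g/2 + 1) = -16 + 8*(1 + g/2) = -16 + (8 + 4*g) = -8 + 4*g)
q = -11100 (q = 100*(-111) = -11100)
(21 + q)*o(-9, G(P(6, -5))) = (21 - 11100)*(-8 + 4*6) = -11079*(-8 + 24) = -11079*16 = -177264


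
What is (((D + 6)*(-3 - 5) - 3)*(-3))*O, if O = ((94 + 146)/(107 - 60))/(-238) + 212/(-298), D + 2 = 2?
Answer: -5496642/49021 ≈ -112.13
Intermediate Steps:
D = 0 (D = -2 + 2 = 0)
O = -610738/833357 (O = (240/47)*(-1/238) + 212*(-1/298) = (240*(1/47))*(-1/238) - 106/149 = (240/47)*(-1/238) - 106/149 = -120/5593 - 106/149 = -610738/833357 ≈ -0.73286)
(((D + 6)*(-3 - 5) - 3)*(-3))*O = (((0 + 6)*(-3 - 5) - 3)*(-3))*(-610738/833357) = ((6*(-8) - 3)*(-3))*(-610738/833357) = ((-48 - 3)*(-3))*(-610738/833357) = -51*(-3)*(-610738/833357) = 153*(-610738/833357) = -5496642/49021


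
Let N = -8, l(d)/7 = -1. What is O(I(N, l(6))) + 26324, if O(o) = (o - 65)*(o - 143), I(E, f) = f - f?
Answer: 35619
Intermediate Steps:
l(d) = -7 (l(d) = 7*(-1) = -7)
I(E, f) = 0
O(o) = (-143 + o)*(-65 + o) (O(o) = (-65 + o)*(-143 + o) = (-143 + o)*(-65 + o))
O(I(N, l(6))) + 26324 = (9295 + 0**2 - 208*0) + 26324 = (9295 + 0 + 0) + 26324 = 9295 + 26324 = 35619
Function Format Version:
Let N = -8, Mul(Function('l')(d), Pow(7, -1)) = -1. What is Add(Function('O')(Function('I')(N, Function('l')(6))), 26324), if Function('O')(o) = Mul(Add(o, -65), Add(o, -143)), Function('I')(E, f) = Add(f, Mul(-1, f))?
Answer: 35619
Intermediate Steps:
Function('l')(d) = -7 (Function('l')(d) = Mul(7, -1) = -7)
Function('I')(E, f) = 0
Function('O')(o) = Mul(Add(-143, o), Add(-65, o)) (Function('O')(o) = Mul(Add(-65, o), Add(-143, o)) = Mul(Add(-143, o), Add(-65, o)))
Add(Function('O')(Function('I')(N, Function('l')(6))), 26324) = Add(Add(9295, Pow(0, 2), Mul(-208, 0)), 26324) = Add(Add(9295, 0, 0), 26324) = Add(9295, 26324) = 35619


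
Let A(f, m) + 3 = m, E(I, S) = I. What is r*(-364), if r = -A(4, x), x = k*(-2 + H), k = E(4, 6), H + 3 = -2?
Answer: -11284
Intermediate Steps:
H = -5 (H = -3 - 2 = -5)
k = 4
x = -28 (x = 4*(-2 - 5) = 4*(-7) = -28)
A(f, m) = -3 + m
r = 31 (r = -(-3 - 28) = -1*(-31) = 31)
r*(-364) = 31*(-364) = -11284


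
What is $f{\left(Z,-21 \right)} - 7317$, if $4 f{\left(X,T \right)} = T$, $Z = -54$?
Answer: $- \frac{29289}{4} \approx -7322.3$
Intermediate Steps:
$f{\left(X,T \right)} = \frac{T}{4}$
$f{\left(Z,-21 \right)} - 7317 = \frac{1}{4} \left(-21\right) - 7317 = - \frac{21}{4} - 7317 = - \frac{29289}{4}$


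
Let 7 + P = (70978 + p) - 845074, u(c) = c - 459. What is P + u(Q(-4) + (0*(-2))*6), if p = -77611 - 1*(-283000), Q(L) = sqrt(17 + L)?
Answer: -569173 + sqrt(13) ≈ -5.6917e+5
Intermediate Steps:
p = 205389 (p = -77611 + 283000 = 205389)
u(c) = -459 + c
P = -568714 (P = -7 + ((70978 + 205389) - 845074) = -7 + (276367 - 845074) = -7 - 568707 = -568714)
P + u(Q(-4) + (0*(-2))*6) = -568714 + (-459 + (sqrt(17 - 4) + (0*(-2))*6)) = -568714 + (-459 + (sqrt(13) + 0*6)) = -568714 + (-459 + (sqrt(13) + 0)) = -568714 + (-459 + sqrt(13)) = -569173 + sqrt(13)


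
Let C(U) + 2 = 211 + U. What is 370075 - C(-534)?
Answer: 370400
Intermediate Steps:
C(U) = 209 + U (C(U) = -2 + (211 + U) = 209 + U)
370075 - C(-534) = 370075 - (209 - 534) = 370075 - 1*(-325) = 370075 + 325 = 370400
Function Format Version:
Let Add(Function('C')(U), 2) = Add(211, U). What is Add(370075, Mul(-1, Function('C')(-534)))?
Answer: 370400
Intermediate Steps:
Function('C')(U) = Add(209, U) (Function('C')(U) = Add(-2, Add(211, U)) = Add(209, U))
Add(370075, Mul(-1, Function('C')(-534))) = Add(370075, Mul(-1, Add(209, -534))) = Add(370075, Mul(-1, -325)) = Add(370075, 325) = 370400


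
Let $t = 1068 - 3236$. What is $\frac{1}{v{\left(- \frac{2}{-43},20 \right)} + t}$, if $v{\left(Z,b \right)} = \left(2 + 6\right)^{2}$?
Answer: $- \frac{1}{2104} \approx -0.00047529$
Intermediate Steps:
$v{\left(Z,b \right)} = 64$ ($v{\left(Z,b \right)} = 8^{2} = 64$)
$t = -2168$ ($t = 1068 - 3236 = -2168$)
$\frac{1}{v{\left(- \frac{2}{-43},20 \right)} + t} = \frac{1}{64 - 2168} = \frac{1}{-2104} = - \frac{1}{2104}$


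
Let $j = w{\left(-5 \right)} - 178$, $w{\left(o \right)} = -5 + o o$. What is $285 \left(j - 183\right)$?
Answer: $-97185$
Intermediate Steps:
$w{\left(o \right)} = -5 + o^{2}$
$j = -158$ ($j = \left(-5 + \left(-5\right)^{2}\right) - 178 = \left(-5 + 25\right) - 178 = 20 - 178 = -158$)
$285 \left(j - 183\right) = 285 \left(-158 - 183\right) = 285 \left(-341\right) = -97185$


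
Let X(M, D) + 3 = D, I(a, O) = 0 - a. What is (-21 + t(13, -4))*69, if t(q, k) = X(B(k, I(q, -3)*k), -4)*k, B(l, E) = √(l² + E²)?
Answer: 483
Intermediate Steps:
I(a, O) = -a
B(l, E) = √(E² + l²)
X(M, D) = -3 + D
t(q, k) = -7*k (t(q, k) = (-3 - 4)*k = -7*k)
(-21 + t(13, -4))*69 = (-21 - 7*(-4))*69 = (-21 + 28)*69 = 7*69 = 483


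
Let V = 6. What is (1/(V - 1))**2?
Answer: 1/25 ≈ 0.040000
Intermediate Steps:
(1/(V - 1))**2 = (1/(6 - 1))**2 = (1/5)**2 = 1/25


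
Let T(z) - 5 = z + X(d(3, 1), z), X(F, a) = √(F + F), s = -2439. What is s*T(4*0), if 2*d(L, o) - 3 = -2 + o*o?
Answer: -12195 - 2439*√2 ≈ -15644.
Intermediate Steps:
d(L, o) = ½ + o²/2 (d(L, o) = 3/2 + (-2 + o*o)/2 = 3/2 + (-2 + o²)/2 = 3/2 + (-1 + o²/2) = ½ + o²/2)
X(F, a) = √2*√F (X(F, a) = √(2*F) = √2*√F)
T(z) = 5 + z + √2 (T(z) = 5 + (z + √2*√(½ + (½)*1²)) = 5 + (z + √2*√(½ + (½)*1)) = 5 + (z + √2*√(½ + ½)) = 5 + (z + √2*√1) = 5 + (z + √2*1) = 5 + (z + √2) = 5 + z + √2)
s*T(4*0) = -2439*(5 + 4*0 + √2) = -2439*(5 + 0 + √2) = -2439*(5 + √2) = -12195 - 2439*√2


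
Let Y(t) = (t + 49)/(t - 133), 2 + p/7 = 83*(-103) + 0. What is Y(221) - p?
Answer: 2633843/44 ≈ 59860.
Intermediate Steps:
p = -59857 (p = -14 + 7*(83*(-103) + 0) = -14 + 7*(-8549 + 0) = -14 + 7*(-8549) = -14 - 59843 = -59857)
Y(t) = (49 + t)/(-133 + t)
Y(221) - p = (49 + 221)/(-133 + 221) - 1*(-59857) = 270/88 + 59857 = (1/88)*270 + 59857 = 135/44 + 59857 = 2633843/44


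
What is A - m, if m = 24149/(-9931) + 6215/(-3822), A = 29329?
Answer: 1113373813421/37956282 ≈ 29333.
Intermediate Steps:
m = -154018643/37956282 (m = 24149*(-1/9931) + 6215*(-1/3822) = -24149/9931 - 6215/3822 = -154018643/37956282 ≈ -4.0578)
A - m = 29329 - 1*(-154018643/37956282) = 29329 + 154018643/37956282 = 1113373813421/37956282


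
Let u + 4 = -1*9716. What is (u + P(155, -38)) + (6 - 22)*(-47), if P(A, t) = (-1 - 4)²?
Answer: -8943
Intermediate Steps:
P(A, t) = 25 (P(A, t) = (-5)² = 25)
u = -9720 (u = -4 - 1*9716 = -4 - 9716 = -9720)
(u + P(155, -38)) + (6 - 22)*(-47) = (-9720 + 25) + (6 - 22)*(-47) = -9695 - 16*(-47) = -9695 + 752 = -8943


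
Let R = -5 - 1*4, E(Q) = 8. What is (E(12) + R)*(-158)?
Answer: 158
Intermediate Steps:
R = -9 (R = -5 - 4 = -9)
(E(12) + R)*(-158) = (8 - 9)*(-158) = -1*(-158) = 158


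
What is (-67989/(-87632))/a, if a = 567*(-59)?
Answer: -22663/977184432 ≈ -2.3192e-5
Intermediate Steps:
a = -33453
(-67989/(-87632))/a = -67989/(-87632)/(-33453) = -67989*(-1/87632)*(-1/33453) = (67989/87632)*(-1/33453) = -22663/977184432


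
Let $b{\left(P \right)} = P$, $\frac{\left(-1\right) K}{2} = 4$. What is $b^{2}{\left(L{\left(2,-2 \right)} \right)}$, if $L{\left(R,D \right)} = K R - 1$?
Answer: $289$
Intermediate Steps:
$K = -8$ ($K = \left(-2\right) 4 = -8$)
$L{\left(R,D \right)} = -1 - 8 R$ ($L{\left(R,D \right)} = - 8 R - 1 = -1 - 8 R$)
$b^{2}{\left(L{\left(2,-2 \right)} \right)} = \left(-1 - 16\right)^{2} = \left(-17\right)^{2} = 289$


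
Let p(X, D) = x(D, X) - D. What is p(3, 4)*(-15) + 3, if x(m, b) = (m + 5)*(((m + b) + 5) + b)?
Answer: -1962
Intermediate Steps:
x(m, b) = (5 + m)*(5 + m + 2*b) (x(m, b) = (5 + m)*(((b + m) + 5) + b) = (5 + m)*((5 + b + m) + b) = (5 + m)*(5 + m + 2*b))
p(X, D) = 25 + D² + 9*D + 10*X + 2*D*X (p(X, D) = (25 + D² + 10*X + 10*D + 2*X*D) - D = (25 + D² + 10*X + 10*D + 2*D*X) - D = (25 + D² + 10*D + 10*X + 2*D*X) - D = 25 + D² + 9*D + 10*X + 2*D*X)
p(3, 4)*(-15) + 3 = (25 + 4² + 9*4 + 10*3 + 2*4*3)*(-15) + 3 = (25 + 16 + 36 + 30 + 24)*(-15) + 3 = 131*(-15) + 3 = -1965 + 3 = -1962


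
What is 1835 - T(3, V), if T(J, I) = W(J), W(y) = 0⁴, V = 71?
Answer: 1835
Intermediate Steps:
W(y) = 0
T(J, I) = 0
1835 - T(3, V) = 1835 - 1*0 = 1835 + 0 = 1835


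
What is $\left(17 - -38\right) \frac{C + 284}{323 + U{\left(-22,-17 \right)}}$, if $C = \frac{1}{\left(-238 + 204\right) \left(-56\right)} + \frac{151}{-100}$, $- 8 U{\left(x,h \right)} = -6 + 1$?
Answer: $\frac{49304013}{1026970} \approx 48.009$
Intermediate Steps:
$U{\left(x,h \right)} = \frac{5}{8}$ ($U{\left(x,h \right)} = - \frac{-6 + 1}{8} = \left(- \frac{1}{8}\right) \left(-5\right) = \frac{5}{8}$)
$C = - \frac{71851}{47600}$ ($C = \frac{1}{-34} \left(- \frac{1}{56}\right) + 151 \left(- \frac{1}{100}\right) = \left(- \frac{1}{34}\right) \left(- \frac{1}{56}\right) - \frac{151}{100} = \frac{1}{1904} - \frac{151}{100} = - \frac{71851}{47600} \approx -1.5095$)
$\left(17 - -38\right) \frac{C + 284}{323 + U{\left(-22,-17 \right)}} = \left(17 - -38\right) \frac{- \frac{71851}{47600} + 284}{323 + \frac{5}{8}} = \left(17 + 38\right) \frac{13446549}{47600 \cdot \frac{2589}{8}} = 55 \cdot \frac{13446549}{47600} \cdot \frac{8}{2589} = 55 \cdot \frac{4482183}{5134850} = \frac{49304013}{1026970}$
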